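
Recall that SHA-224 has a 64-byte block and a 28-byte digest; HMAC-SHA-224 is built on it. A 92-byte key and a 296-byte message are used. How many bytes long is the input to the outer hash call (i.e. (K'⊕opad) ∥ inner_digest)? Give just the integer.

Key is 92 > 64 bytes, so it is hashed to 28 bytes then zero-padded to 64: |K'| = 64.
Outer input = (K'⊕opad) ∥ H(inner) → 64 + 28 = 92 bytes.

92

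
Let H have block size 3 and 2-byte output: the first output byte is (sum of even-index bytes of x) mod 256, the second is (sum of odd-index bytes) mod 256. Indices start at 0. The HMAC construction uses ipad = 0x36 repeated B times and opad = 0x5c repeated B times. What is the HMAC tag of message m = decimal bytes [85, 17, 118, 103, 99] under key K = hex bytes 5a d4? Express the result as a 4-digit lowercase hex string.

72a2

Key hex bytes 5a d4 is 2 bytes ≤ B = 3; zero-pad to 3 bytes: K' = 5a d4 00.
K' ⊕ ipad = 6c e2 36.  K' ⊕ opad = 06 88 5c.
Inner input = (K'⊕ipad) ∥ m = 6c e2 36 ∥ 55 11 76 67 63.
Inner hash: even-index sum = 282 mod 256 = 26; odd-index sum = 528 mod 256 = 16 → 1a 10.
Outer input = (K'⊕opad) ∥ inner = 06 88 5c ∥ 1a 10.
Outer hash (tag): even-index sum = 114 mod 256 = 114; odd-index sum = 162 mod 256 = 162 → 72 a2.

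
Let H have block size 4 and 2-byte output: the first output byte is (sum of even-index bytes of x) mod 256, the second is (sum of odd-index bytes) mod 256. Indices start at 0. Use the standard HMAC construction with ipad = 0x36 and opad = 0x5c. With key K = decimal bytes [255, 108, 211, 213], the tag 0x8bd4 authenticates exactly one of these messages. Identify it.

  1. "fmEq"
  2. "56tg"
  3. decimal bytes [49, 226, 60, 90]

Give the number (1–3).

1

Key decimal bytes [255, 108, 211, 213] = ff 6c d3 d5 is exactly B = 4 bytes: K' = ff 6c d3 d5.
K' ⊕ ipad = c9 5a e5 e3; K' ⊕ opad = a3 30 8f 89.
m1: inner = H(c9 5a e5 e3 66 6d 45 71) = 59 1b; tag = H(a3 30 8f 89 59 1b) = 8bd4 ← matches
m2: inner = H(c9 5a e5 e3 35 36 74 67) = 57 da; tag = H(a3 30 8f 89 57 da) = 8993
m3: inner = H(c9 5a e5 e3 31 e2 3c 5a) = 1b 79; tag = H(a3 30 8f 89 1b 79) = 4d32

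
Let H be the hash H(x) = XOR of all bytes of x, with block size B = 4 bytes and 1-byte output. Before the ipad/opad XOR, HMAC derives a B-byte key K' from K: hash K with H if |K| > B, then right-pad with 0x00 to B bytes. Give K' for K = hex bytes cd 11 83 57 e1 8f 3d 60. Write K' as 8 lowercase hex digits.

|K| = 8 > B = 4, so first hash the key.
H(K): XOR cd⊕11⊕83⊕57⊕e1⊕8f⊕3d⊕60 = 3b.
Zero-pad H(K) = 3b to 4 bytes: K' = 3b 00 00 00.

3b000000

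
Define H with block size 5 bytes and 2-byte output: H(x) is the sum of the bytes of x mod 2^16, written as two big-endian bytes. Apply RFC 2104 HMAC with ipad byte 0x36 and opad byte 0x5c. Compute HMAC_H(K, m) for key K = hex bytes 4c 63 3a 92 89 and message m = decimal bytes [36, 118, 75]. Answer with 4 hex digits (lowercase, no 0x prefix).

027e

Key hex bytes 4c 63 3a 92 89 is exactly B = 5 bytes: K' = 4c 63 3a 92 89.
K' ⊕ ipad = 7a 55 0c a4 bf.  K' ⊕ opad = 10 3f 66 ce d5.
Inner input = (K'⊕ipad) ∥ m = 7a 55 0c a4 bf ∥ 24 76 4b.
Inner hash: sum = 122+85+12+164+191+36+118+75 = 803 → 03 23.
Outer input = (K'⊕opad) ∥ inner = 10 3f 66 ce d5 ∥ 03 23.
Outer hash (tag): sum = 16+63+102+206+213+3+35 = 638 → 02 7e.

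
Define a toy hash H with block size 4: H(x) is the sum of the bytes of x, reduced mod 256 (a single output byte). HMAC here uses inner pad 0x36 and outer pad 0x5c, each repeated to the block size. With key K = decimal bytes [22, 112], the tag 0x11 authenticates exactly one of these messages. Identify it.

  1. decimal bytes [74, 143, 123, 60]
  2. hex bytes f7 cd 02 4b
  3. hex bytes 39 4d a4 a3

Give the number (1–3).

Key decimal bytes [22, 112] = 16 70 is 2 bytes ≤ B = 4; zero-pad to 4 bytes: K' = 16 70 00 00.
K' ⊕ ipad = 20 46 36 36; K' ⊕ opad = 4a 2c 5c 5c.
m1: inner = H(20 46 36 36 4a 8f 7b 3c) = 62; tag = H(4a 2c 5c 5c 62) = 90
m2: inner = H(20 46 36 36 f7 cd 02 4b) = e3; tag = H(4a 2c 5c 5c e3) = 11 ← matches
m3: inner = H(20 46 36 36 39 4d a4 a3) = 9f; tag = H(4a 2c 5c 5c 9f) = cd

2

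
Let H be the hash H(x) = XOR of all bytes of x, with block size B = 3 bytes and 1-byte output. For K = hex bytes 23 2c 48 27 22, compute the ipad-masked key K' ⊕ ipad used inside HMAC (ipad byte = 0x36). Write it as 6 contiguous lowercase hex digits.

Key hex bytes 23 2c 48 27 22 is 5 bytes > B = 3, so hash it first: H(key) = 42, then zero-pad to 3 bytes: K' = 42 00 00.
XOR each byte with 0x36: 42⊕36=74, 00⊕36=36, 00⊕36=36.

743636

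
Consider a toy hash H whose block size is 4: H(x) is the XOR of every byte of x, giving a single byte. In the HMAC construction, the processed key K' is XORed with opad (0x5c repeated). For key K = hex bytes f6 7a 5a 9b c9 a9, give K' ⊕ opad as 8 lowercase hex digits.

715c5c5c

Key hex bytes f6 7a 5a 9b c9 a9 is 6 bytes > B = 4, so hash it first: H(key) = 2d, then zero-pad to 4 bytes: K' = 2d 00 00 00.
XOR each byte with 0x5c: 2d⊕5c=71, 00⊕5c=5c, 00⊕5c=5c, 00⊕5c=5c.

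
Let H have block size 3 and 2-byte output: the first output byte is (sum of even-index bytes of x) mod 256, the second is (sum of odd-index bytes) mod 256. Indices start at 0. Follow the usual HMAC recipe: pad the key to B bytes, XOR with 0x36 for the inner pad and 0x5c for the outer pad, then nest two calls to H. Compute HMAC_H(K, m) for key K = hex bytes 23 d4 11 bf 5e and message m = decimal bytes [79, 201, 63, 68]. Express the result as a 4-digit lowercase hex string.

5db6

Key hex bytes 23 d4 11 bf 5e is 5 bytes > B = 3, so hash it first: H(key) = 92 93, then zero-pad to 3 bytes: K' = 92 93 00.
K' ⊕ ipad = a4 a5 36.  K' ⊕ opad = ce cf 5c.
Inner input = (K'⊕ipad) ∥ m = a4 a5 36 ∥ 4f c9 3f 44.
Inner hash: even-index sum = 487 mod 256 = 231; odd-index sum = 307 mod 256 = 51 → e7 33.
Outer input = (K'⊕opad) ∥ inner = ce cf 5c ∥ e7 33.
Outer hash (tag): even-index sum = 349 mod 256 = 93; odd-index sum = 438 mod 256 = 182 → 5d b6.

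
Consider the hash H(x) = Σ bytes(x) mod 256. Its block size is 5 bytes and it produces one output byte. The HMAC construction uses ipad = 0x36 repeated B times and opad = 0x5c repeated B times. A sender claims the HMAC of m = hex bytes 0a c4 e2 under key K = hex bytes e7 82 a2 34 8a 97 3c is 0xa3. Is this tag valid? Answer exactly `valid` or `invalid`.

invalid

Key hex bytes e7 82 a2 34 8a 97 3c is 7 bytes > B = 5, so hash it first: H(key) = 9c, then zero-pad to 5 bytes: K' = 9c 00 00 00 00.
K' ⊕ ipad = aa 36 36 36 36; K' ⊕ opad = c0 5c 5c 5c 5c.
Inner hash: sum = 170+54+54+54+54+10+196+226 = 818; mod 256 = 50 → 32.
Outer hash (recomputed tag): sum = 192+92+92+92+92+50 = 610; mod 256 = 98 → 62.
Recomputed tag = 62; claimed = a3 → mismatch.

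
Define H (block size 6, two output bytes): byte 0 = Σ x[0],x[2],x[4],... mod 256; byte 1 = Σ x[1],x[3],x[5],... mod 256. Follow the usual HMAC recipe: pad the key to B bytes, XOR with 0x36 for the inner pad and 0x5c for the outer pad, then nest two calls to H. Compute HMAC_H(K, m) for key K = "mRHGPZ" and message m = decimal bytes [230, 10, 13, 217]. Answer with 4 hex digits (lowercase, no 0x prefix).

Key "mRHGPZ" = 6d 52 48 47 50 5a is exactly B = 6 bytes: K' = 6d 52 48 47 50 5a.
K' ⊕ ipad = 5b 64 7e 71 66 6c.  K' ⊕ opad = 31 0e 14 1b 0c 06.
Inner input = (K'⊕ipad) ∥ m = 5b 64 7e 71 66 6c ∥ e6 0a 0d d9.
Inner hash: even-index sum = 562 mod 256 = 50; odd-index sum = 548 mod 256 = 36 → 32 24.
Outer input = (K'⊕opad) ∥ inner = 31 0e 14 1b 0c 06 ∥ 32 24.
Outer hash (tag): even-index sum = 131 mod 256 = 131; odd-index sum = 83 mod 256 = 83 → 83 53.

8353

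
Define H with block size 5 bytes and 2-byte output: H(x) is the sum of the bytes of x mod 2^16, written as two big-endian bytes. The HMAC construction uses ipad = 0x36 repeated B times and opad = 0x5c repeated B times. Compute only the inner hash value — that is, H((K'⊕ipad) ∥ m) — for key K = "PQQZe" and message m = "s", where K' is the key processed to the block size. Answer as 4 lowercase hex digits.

0266

Key "PQQZe" = 50 51 51 5a 65 is exactly B = 5 bytes: K' = 50 51 51 5a 65.
K' ⊕ ipad = 66 67 67 6c 53.
Inner input = 66 67 67 6c 53 ∥ 73.
Inner hash: sum = 102+103+103+108+83+115 = 614 → 02 66.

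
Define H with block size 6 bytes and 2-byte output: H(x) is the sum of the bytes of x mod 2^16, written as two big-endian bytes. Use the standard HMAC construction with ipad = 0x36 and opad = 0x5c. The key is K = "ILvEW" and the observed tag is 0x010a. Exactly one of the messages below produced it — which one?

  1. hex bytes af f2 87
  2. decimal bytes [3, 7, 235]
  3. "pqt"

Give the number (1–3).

Key "ILvEW" = 49 4c 76 45 57 is 5 bytes ≤ B = 6; zero-pad to 6 bytes: K' = 49 4c 76 45 57 00.
K' ⊕ ipad = 7f 7a 40 73 61 36; K' ⊕ opad = 15 10 2a 19 0b 5c.
m1: inner = H(7f 7a 40 73 61 36 af f2 87) = 04 6b; tag = H(15 10 2a 19 0b 5c 04 6b) = 013e
m2: inner = H(7f 7a 40 73 61 36 03 07 eb) = 03 38; tag = H(15 10 2a 19 0b 5c 03 38) = 010a ← matches
m3: inner = H(7f 7a 40 73 61 36 70 71 74) = 03 98; tag = H(15 10 2a 19 0b 5c 03 98) = 016a

2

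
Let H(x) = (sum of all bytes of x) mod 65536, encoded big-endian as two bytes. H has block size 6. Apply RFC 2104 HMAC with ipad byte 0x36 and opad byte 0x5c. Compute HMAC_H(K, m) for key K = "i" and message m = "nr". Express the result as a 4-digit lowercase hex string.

0250

Key "i" = 69 is 1 byte ≤ B = 6; zero-pad to 6 bytes: K' = 69 00 00 00 00 00.
K' ⊕ ipad = 5f 36 36 36 36 36.  K' ⊕ opad = 35 5c 5c 5c 5c 5c.
Inner input = (K'⊕ipad) ∥ m = 5f 36 36 36 36 36 ∥ 6e 72.
Inner hash: sum = 95+54+54+54+54+54+110+114 = 589 → 02 4d.
Outer input = (K'⊕opad) ∥ inner = 35 5c 5c 5c 5c 5c ∥ 02 4d.
Outer hash (tag): sum = 53+92+92+92+92+92+2+77 = 592 → 02 50.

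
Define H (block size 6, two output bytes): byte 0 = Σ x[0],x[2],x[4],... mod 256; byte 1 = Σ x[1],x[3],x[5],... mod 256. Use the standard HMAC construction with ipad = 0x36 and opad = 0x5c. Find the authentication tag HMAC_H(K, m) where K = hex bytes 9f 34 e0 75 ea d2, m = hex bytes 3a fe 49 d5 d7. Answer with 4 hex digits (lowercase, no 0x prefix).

Key hex bytes 9f 34 e0 75 ea d2 is exactly B = 6 bytes: K' = 9f 34 e0 75 ea d2.
K' ⊕ ipad = a9 02 d6 43 dc e4.  K' ⊕ opad = c3 68 bc 29 b6 8e.
Inner input = (K'⊕ipad) ∥ m = a9 02 d6 43 dc e4 ∥ 3a fe 49 d5 d7.
Inner hash: even-index sum = 949 mod 256 = 181; odd-index sum = 764 mod 256 = 252 → b5 fc.
Outer input = (K'⊕opad) ∥ inner = c3 68 bc 29 b6 8e ∥ b5 fc.
Outer hash (tag): even-index sum = 746 mod 256 = 234; odd-index sum = 539 mod 256 = 27 → ea 1b.

ea1b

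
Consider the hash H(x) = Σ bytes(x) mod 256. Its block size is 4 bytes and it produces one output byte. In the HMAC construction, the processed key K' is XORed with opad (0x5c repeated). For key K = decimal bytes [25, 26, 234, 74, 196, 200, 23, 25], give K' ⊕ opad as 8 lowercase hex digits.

7f5c5c5c

Key decimal bytes [25, 26, 234, 74, 196, 200, 23, 25] = 19 1a ea 4a c4 c8 17 19 is 8 bytes > B = 4, so hash it first: H(key) = 23, then zero-pad to 4 bytes: K' = 23 00 00 00.
XOR each byte with 0x5c: 23⊕5c=7f, 00⊕5c=5c, 00⊕5c=5c, 00⊕5c=5c.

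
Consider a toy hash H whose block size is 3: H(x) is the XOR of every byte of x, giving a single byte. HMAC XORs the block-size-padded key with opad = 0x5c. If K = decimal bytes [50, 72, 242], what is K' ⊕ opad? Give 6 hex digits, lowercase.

6e14ae

Key decimal bytes [50, 72, 242] = 32 48 f2 is exactly B = 3 bytes: K' = 32 48 f2.
XOR each byte with 0x5c: 32⊕5c=6e, 48⊕5c=14, f2⊕5c=ae.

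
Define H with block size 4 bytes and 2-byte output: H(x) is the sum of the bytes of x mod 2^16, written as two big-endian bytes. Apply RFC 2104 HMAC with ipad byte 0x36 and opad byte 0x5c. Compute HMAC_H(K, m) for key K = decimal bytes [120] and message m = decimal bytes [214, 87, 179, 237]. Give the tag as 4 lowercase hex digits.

01f8

Key decimal bytes [120] = 78 is 1 byte ≤ B = 4; zero-pad to 4 bytes: K' = 78 00 00 00.
K' ⊕ ipad = 4e 36 36 36.  K' ⊕ opad = 24 5c 5c 5c.
Inner input = (K'⊕ipad) ∥ m = 4e 36 36 36 ∥ d6 57 b3 ed.
Inner hash: sum = 78+54+54+54+214+87+179+237 = 957 → 03 bd.
Outer input = (K'⊕opad) ∥ inner = 24 5c 5c 5c ∥ 03 bd.
Outer hash (tag): sum = 36+92+92+92+3+189 = 504 → 01 f8.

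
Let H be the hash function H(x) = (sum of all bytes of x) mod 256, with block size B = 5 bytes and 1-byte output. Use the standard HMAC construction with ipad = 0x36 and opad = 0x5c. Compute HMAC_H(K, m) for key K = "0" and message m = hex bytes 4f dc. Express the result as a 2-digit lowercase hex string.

e5

Key "0" = 30 is 1 byte ≤ B = 5; zero-pad to 5 bytes: K' = 30 00 00 00 00.
K' ⊕ ipad = 06 36 36 36 36.  K' ⊕ opad = 6c 5c 5c 5c 5c.
Inner input = (K'⊕ipad) ∥ m = 06 36 36 36 36 ∥ 4f dc.
Inner hash: sum = 6+54+54+54+54+79+220 = 521; mod 256 = 9 → 09.
Outer input = (K'⊕opad) ∥ inner = 6c 5c 5c 5c 5c ∥ 09.
Outer hash (tag): sum = 108+92+92+92+92+9 = 485; mod 256 = 229 → e5.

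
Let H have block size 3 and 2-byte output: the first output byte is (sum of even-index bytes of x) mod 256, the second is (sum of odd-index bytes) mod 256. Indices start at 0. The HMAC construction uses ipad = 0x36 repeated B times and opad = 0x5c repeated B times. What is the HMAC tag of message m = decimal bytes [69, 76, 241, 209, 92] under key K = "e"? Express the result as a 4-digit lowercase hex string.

5d02

Key "e" = 65 is 1 byte ≤ B = 3; zero-pad to 3 bytes: K' = 65 00 00.
K' ⊕ ipad = 53 36 36.  K' ⊕ opad = 39 5c 5c.
Inner input = (K'⊕ipad) ∥ m = 53 36 36 ∥ 45 4c f1 d1 5c.
Inner hash: even-index sum = 422 mod 256 = 166; odd-index sum = 456 mod 256 = 200 → a6 c8.
Outer input = (K'⊕opad) ∥ inner = 39 5c 5c ∥ a6 c8.
Outer hash (tag): even-index sum = 349 mod 256 = 93; odd-index sum = 258 mod 256 = 2 → 5d 02.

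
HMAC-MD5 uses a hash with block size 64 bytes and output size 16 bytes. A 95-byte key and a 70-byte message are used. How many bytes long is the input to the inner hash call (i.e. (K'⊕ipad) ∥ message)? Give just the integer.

134

Key is 95 > 64 bytes, so it is hashed to 16 bytes then zero-padded to 64: |K'| = 64.
Inner input = (K'⊕ipad) ∥ m → 64 + 70 = 134 bytes.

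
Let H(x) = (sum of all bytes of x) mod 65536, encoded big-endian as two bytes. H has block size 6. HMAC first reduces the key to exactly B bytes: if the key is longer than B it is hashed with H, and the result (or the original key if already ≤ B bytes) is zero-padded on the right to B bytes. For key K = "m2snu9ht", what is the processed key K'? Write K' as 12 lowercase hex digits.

|K| = 8 > B = 6, so first hash the key.
H(K): sum = 109+50+115+110+117+57+104+116 = 778 → 03 0a.
Zero-pad H(K) = 03 0a to 6 bytes: K' = 03 0a 00 00 00 00.

030a00000000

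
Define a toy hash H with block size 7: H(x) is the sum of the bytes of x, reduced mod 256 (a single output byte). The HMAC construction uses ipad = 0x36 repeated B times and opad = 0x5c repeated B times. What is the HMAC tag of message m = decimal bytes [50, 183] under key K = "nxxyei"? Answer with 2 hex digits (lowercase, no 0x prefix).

7d

Key "nxxyei" = 6e 78 78 79 65 69 is 6 bytes ≤ B = 7; zero-pad to 7 bytes: K' = 6e 78 78 79 65 69 00.
K' ⊕ ipad = 58 4e 4e 4f 53 5f 36.  K' ⊕ opad = 32 24 24 25 39 35 5c.
Inner input = (K'⊕ipad) ∥ m = 58 4e 4e 4f 53 5f 36 ∥ 32 b7.
Inner hash: sum = 88+78+78+79+83+95+54+50+183 = 788; mod 256 = 20 → 14.
Outer input = (K'⊕opad) ∥ inner = 32 24 24 25 39 35 5c ∥ 14.
Outer hash (tag): sum = 50+36+36+37+57+53+92+20 = 381; mod 256 = 125 → 7d.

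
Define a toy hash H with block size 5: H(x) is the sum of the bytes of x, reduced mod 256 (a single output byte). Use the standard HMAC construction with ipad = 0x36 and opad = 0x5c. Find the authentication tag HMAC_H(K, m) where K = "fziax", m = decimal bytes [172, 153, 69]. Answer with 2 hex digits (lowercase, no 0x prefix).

20

Key "fziax" = 66 7a 69 61 78 is exactly B = 5 bytes: K' = 66 7a 69 61 78.
K' ⊕ ipad = 50 4c 5f 57 4e.  K' ⊕ opad = 3a 26 35 3d 24.
Inner input = (K'⊕ipad) ∥ m = 50 4c 5f 57 4e ∥ ac 99 45.
Inner hash: sum = 80+76+95+87+78+172+153+69 = 810; mod 256 = 42 → 2a.
Outer input = (K'⊕opad) ∥ inner = 3a 26 35 3d 24 ∥ 2a.
Outer hash (tag): sum = 58+38+53+61+36+42 = 288; mod 256 = 32 → 20.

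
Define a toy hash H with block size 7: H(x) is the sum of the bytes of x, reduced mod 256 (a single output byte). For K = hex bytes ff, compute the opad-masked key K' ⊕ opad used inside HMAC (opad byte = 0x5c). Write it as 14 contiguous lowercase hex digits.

Key hex bytes ff is 1 byte ≤ B = 7; zero-pad to 7 bytes: K' = ff 00 00 00 00 00 00.
XOR each byte with 0x5c: ff⊕5c=a3, 00⊕5c=5c, 00⊕5c=5c, 00⊕5c=5c, 00⊕5c=5c, 00⊕5c=5c, 00⊕5c=5c.

a35c5c5c5c5c5c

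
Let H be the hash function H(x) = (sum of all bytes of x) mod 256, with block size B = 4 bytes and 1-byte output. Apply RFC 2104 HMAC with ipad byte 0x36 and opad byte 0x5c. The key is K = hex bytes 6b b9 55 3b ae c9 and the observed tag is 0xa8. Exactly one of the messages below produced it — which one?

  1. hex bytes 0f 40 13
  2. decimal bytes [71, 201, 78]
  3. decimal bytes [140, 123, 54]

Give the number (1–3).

2

Key hex bytes 6b b9 55 3b ae c9 is 6 bytes > B = 4, so hash it first: H(key) = 2b, then zero-pad to 4 bytes: K' = 2b 00 00 00.
K' ⊕ ipad = 1d 36 36 36; K' ⊕ opad = 77 5c 5c 5c.
m1: inner = H(1d 36 36 36 0f 40 13) = 21; tag = H(77 5c 5c 5c 21) = ac
m2: inner = H(1d 36 36 36 47 c9 4e) = 1d; tag = H(77 5c 5c 5c 1d) = a8 ← matches
m3: inner = H(1d 36 36 36 8c 7b 36) = fc; tag = H(77 5c 5c 5c fc) = 87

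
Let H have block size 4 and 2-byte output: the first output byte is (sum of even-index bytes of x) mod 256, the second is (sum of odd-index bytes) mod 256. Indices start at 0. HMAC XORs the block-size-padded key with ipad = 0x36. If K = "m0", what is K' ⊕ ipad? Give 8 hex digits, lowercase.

Key "m0" = 6d 30 is 2 bytes ≤ B = 4; zero-pad to 4 bytes: K' = 6d 30 00 00.
XOR each byte with 0x36: 6d⊕36=5b, 30⊕36=06, 00⊕36=36, 00⊕36=36.

5b063636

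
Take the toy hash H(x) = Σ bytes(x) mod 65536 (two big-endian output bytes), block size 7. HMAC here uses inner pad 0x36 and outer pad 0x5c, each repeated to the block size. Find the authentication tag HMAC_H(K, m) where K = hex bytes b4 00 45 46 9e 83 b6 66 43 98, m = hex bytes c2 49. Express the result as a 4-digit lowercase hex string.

02dd

Key hex bytes b4 00 45 46 9e 83 b6 66 43 98 is 10 bytes > B = 7, so hash it first: H(key) = 04 57, then zero-pad to 7 bytes: K' = 04 57 00 00 00 00 00.
K' ⊕ ipad = 32 61 36 36 36 36 36.  K' ⊕ opad = 58 0b 5c 5c 5c 5c 5c.
Inner input = (K'⊕ipad) ∥ m = 32 61 36 36 36 36 36 ∥ c2 49.
Inner hash: sum = 50+97+54+54+54+54+54+194+73 = 684 → 02 ac.
Outer input = (K'⊕opad) ∥ inner = 58 0b 5c 5c 5c 5c 5c ∥ 02 ac.
Outer hash (tag): sum = 88+11+92+92+92+92+92+2+172 = 733 → 02 dd.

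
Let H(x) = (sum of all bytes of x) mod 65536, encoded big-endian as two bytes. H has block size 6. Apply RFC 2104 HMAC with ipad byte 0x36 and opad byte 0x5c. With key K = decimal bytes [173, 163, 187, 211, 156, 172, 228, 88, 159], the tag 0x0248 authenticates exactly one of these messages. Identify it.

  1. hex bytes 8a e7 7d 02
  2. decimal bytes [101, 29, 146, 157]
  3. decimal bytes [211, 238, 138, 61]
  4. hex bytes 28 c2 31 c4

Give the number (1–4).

4

Key decimal bytes [173, 163, 187, 211, 156, 172, 228, 88, 159] = ad a3 bb d3 9c ac e4 58 9f is 9 bytes > B = 6, so hash it first: H(key) = 06 01, then zero-pad to 6 bytes: K' = 06 01 00 00 00 00.
K' ⊕ ipad = 30 37 36 36 36 36; K' ⊕ opad = 5a 5d 5c 5c 5c 5c.
m1: inner = H(30 37 36 36 36 36 8a e7 7d 02) = 03 2f; tag = H(5a 5d 5c 5c 5c 5c 03 2f) = 0259
m2: inner = H(30 37 36 36 36 36 65 1d 92 9d) = 02 f0; tag = H(5a 5d 5c 5c 5c 5c 02 f0) = 0319
m3: inner = H(30 37 36 36 36 36 d3 ee 8a 3d) = 03 c7; tag = H(5a 5d 5c 5c 5c 5c 03 c7) = 02f1
m4: inner = H(30 37 36 36 36 36 28 c2 31 c4) = 03 1e; tag = H(5a 5d 5c 5c 5c 5c 03 1e) = 0248 ← matches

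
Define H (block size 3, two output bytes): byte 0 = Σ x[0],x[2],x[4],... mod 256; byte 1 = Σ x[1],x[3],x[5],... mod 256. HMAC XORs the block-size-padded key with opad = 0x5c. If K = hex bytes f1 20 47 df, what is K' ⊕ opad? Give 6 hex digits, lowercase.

Key hex bytes f1 20 47 df is 4 bytes > B = 3, so hash it first: H(key) = 38 ff, then zero-pad to 3 bytes: K' = 38 ff 00.
XOR each byte with 0x5c: 38⊕5c=64, ff⊕5c=a3, 00⊕5c=5c.

64a35c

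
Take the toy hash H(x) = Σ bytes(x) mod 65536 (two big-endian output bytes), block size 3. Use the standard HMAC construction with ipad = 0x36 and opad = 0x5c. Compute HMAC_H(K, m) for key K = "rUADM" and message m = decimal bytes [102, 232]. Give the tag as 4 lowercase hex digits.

Key "rUADM" = 72 55 41 44 4d is 5 bytes > B = 3, so hash it first: H(key) = 01 99, then zero-pad to 3 bytes: K' = 01 99 00.
K' ⊕ ipad = 37 af 36.  K' ⊕ opad = 5d c5 5c.
Inner input = (K'⊕ipad) ∥ m = 37 af 36 ∥ 66 e8.
Inner hash: sum = 55+175+54+102+232 = 618 → 02 6a.
Outer input = (K'⊕opad) ∥ inner = 5d c5 5c ∥ 02 6a.
Outer hash (tag): sum = 93+197+92+2+106 = 490 → 01 ea.

01ea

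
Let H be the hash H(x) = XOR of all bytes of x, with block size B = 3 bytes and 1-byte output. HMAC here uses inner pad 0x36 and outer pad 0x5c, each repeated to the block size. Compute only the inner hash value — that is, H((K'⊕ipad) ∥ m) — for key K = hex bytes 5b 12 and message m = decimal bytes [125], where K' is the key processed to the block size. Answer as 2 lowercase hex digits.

Key hex bytes 5b 12 is 2 bytes ≤ B = 3; zero-pad to 3 bytes: K' = 5b 12 00.
K' ⊕ ipad = 6d 24 36.
Inner input = 6d 24 36 ∥ 7d.
Inner hash: XOR 6d⊕24⊕36⊕7d = 02.

02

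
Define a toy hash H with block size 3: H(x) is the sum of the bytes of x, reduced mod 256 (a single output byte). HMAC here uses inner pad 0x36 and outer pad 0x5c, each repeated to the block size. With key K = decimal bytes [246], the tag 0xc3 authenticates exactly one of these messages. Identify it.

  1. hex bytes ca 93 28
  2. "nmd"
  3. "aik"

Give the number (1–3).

Key decimal bytes [246] = f6 is 1 byte ≤ B = 3; zero-pad to 3 bytes: K' = f6 00 00.
K' ⊕ ipad = c0 36 36; K' ⊕ opad = aa 5c 5c.
m1: inner = H(c0 36 36 ca 93 28) = b1; tag = H(aa 5c 5c b1) = 13
m2: inner = H(c0 36 36 6e 6d 64) = 6b; tag = H(aa 5c 5c 6b) = cd
m3: inner = H(c0 36 36 61 69 6b) = 61; tag = H(aa 5c 5c 61) = c3 ← matches

3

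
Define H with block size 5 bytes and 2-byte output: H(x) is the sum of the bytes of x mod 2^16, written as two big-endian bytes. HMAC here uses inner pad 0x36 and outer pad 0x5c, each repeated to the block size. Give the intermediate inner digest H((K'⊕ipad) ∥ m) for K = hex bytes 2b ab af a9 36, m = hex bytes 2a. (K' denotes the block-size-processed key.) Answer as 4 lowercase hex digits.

021c

Key hex bytes 2b ab af a9 36 is exactly B = 5 bytes: K' = 2b ab af a9 36.
K' ⊕ ipad = 1d 9d 99 9f 00.
Inner input = 1d 9d 99 9f 00 ∥ 2a.
Inner hash: sum = 29+157+153+159+0+42 = 540 → 02 1c.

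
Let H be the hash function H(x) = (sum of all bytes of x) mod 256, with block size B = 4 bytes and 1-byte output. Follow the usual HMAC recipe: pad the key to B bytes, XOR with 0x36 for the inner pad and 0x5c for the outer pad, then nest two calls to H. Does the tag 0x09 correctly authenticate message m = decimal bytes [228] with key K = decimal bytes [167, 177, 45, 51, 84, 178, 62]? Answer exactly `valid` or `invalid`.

invalid

Key decimal bytes [167, 177, 45, 51, 84, 178, 62] = a7 b1 2d 33 54 b2 3e is 7 bytes > B = 4, so hash it first: H(key) = fc, then zero-pad to 4 bytes: K' = fc 00 00 00.
K' ⊕ ipad = ca 36 36 36; K' ⊕ opad = a0 5c 5c 5c.
Inner hash: sum = 202+54+54+54+228 = 592; mod 256 = 80 → 50.
Outer hash (recomputed tag): sum = 160+92+92+92+80 = 516; mod 256 = 4 → 04.
Recomputed tag = 04; claimed = 09 → mismatch.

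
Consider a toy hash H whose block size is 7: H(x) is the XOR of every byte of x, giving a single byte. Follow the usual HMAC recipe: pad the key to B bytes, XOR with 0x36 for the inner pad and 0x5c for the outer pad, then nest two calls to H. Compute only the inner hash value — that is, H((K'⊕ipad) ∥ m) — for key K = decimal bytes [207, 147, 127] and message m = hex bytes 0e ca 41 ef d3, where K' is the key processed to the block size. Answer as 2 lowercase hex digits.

ac

Key decimal bytes [207, 147, 127] = cf 93 7f is 3 bytes ≤ B = 7; zero-pad to 7 bytes: K' = cf 93 7f 00 00 00 00.
K' ⊕ ipad = f9 a5 49 36 36 36 36.
Inner input = f9 a5 49 36 36 36 36 ∥ 0e ca 41 ef d3.
Inner hash: XOR f9⊕a5⊕49⊕36⊕36⊕36⊕36⊕0e⊕ca⊕41⊕ef⊕d3 = ac.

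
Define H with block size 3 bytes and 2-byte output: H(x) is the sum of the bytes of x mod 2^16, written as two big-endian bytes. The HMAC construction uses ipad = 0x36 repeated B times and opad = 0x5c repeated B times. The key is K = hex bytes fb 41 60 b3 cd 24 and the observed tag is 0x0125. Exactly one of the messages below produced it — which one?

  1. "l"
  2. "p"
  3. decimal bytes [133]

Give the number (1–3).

Key hex bytes fb 41 60 b3 cd 24 is 6 bytes > B = 3, so hash it first: H(key) = 03 40, then zero-pad to 3 bytes: K' = 03 40 00.
K' ⊕ ipad = 35 76 36; K' ⊕ opad = 5f 1c 5c.
m1: inner = H(35 76 36 6c) = 01 4d; tag = H(5f 1c 5c 01 4d) = 0125 ← matches
m2: inner = H(35 76 36 70) = 01 51; tag = H(5f 1c 5c 01 51) = 0129
m3: inner = H(35 76 36 85) = 01 66; tag = H(5f 1c 5c 01 66) = 013e

1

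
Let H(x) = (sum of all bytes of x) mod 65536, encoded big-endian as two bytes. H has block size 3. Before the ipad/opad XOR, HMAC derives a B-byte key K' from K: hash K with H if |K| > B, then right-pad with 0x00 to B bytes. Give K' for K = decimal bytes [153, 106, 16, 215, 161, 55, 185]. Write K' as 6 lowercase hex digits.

037b00

|K| = 7 > B = 3, so first hash the key.
H(K): sum = 153+106+16+215+161+55+185 = 891 → 03 7b.
Zero-pad H(K) = 03 7b to 3 bytes: K' = 03 7b 00.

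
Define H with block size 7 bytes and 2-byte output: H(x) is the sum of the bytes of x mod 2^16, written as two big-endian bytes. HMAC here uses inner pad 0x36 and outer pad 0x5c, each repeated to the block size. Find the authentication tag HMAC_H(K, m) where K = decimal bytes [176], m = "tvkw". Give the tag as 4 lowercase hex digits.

Key decimal bytes [176] = b0 is 1 byte ≤ B = 7; zero-pad to 7 bytes: K' = b0 00 00 00 00 00 00.
K' ⊕ ipad = 86 36 36 36 36 36 36.  K' ⊕ opad = ec 5c 5c 5c 5c 5c 5c.
Inner input = (K'⊕ipad) ∥ m = 86 36 36 36 36 36 36 ∥ 74 76 6b 77.
Inner hash: sum = 134+54+54+54+54+54+54+116+118+107+119 = 918 → 03 96.
Outer input = (K'⊕opad) ∥ inner = ec 5c 5c 5c 5c 5c 5c ∥ 03 96.
Outer hash (tag): sum = 236+92+92+92+92+92+92+3+150 = 941 → 03 ad.

03ad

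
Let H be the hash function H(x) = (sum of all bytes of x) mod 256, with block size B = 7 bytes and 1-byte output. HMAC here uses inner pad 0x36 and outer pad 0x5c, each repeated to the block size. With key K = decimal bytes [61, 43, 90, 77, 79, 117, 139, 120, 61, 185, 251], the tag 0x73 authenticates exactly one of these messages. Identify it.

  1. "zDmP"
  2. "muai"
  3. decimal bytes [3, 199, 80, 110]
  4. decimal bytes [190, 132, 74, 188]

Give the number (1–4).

Key decimal bytes [61, 43, 90, 77, 79, 117, 139, 120, 61, 185, 251] = 3d 2b 5a 4d 4f 75 8b 78 3d b9 fb is 11 bytes > B = 7, so hash it first: H(key) = c7, then zero-pad to 7 bytes: K' = c7 00 00 00 00 00 00.
K' ⊕ ipad = f1 36 36 36 36 36 36; K' ⊕ opad = 9b 5c 5c 5c 5c 5c 5c.
m1: inner = H(f1 36 36 36 36 36 36 7a 44 6d 50) = b0; tag = H(9b 5c 5c 5c 5c 5c 5c b0) = 73 ← matches
m2: inner = H(f1 36 36 36 36 36 36 6d 75 61 69) = e1; tag = H(9b 5c 5c 5c 5c 5c 5c e1) = a4
m3: inner = H(f1 36 36 36 36 36 36 03 c7 50 6e) = bd; tag = H(9b 5c 5c 5c 5c 5c 5c bd) = 80
m4: inner = H(f1 36 36 36 36 36 36 be 84 4a bc) = 7d; tag = H(9b 5c 5c 5c 5c 5c 5c 7d) = 40

1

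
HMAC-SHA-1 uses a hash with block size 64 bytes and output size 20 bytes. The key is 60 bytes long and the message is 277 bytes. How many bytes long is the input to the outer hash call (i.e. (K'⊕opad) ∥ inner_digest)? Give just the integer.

84

Key is 60 ≤ 64 bytes, zero-padded: |K'| = 64.
Outer input = (K'⊕opad) ∥ H(inner) → 64 + 20 = 84 bytes.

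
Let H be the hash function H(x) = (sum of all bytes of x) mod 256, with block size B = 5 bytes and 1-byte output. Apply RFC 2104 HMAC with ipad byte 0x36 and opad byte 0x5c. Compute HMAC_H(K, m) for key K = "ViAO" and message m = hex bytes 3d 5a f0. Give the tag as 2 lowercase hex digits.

37

Key "ViAO" = 56 69 41 4f is 4 bytes ≤ B = 5; zero-pad to 5 bytes: K' = 56 69 41 4f 00.
K' ⊕ ipad = 60 5f 77 79 36.  K' ⊕ opad = 0a 35 1d 13 5c.
Inner input = (K'⊕ipad) ∥ m = 60 5f 77 79 36 ∥ 3d 5a f0.
Inner hash: sum = 96+95+119+121+54+61+90+240 = 876; mod 256 = 108 → 6c.
Outer input = (K'⊕opad) ∥ inner = 0a 35 1d 13 5c ∥ 6c.
Outer hash (tag): sum = 10+53+29+19+92+108 = 311; mod 256 = 55 → 37.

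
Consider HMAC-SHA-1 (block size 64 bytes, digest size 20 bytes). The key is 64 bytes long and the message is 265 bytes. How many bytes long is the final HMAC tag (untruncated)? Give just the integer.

The tag is one SHA-1 digest: 20 bytes.

20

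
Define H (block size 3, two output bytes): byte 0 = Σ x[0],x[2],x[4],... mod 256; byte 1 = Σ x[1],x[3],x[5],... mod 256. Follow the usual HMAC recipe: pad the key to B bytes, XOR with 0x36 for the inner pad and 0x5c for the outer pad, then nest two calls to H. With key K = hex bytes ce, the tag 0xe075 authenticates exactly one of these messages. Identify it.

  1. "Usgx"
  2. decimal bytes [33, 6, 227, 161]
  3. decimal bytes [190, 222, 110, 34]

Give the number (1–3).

Key hex bytes ce is 1 byte ≤ B = 3; zero-pad to 3 bytes: K' = ce 00 00.
K' ⊕ ipad = f8 36 36; K' ⊕ opad = 92 5c 5c.
m1: inner = H(f8 36 36 55 73 67 78) = 19 f2; tag = H(92 5c 5c 19 f2) = e075 ← matches
m2: inner = H(f8 36 36 21 06 e3 a1) = d5 3a; tag = H(92 5c 5c d5 3a) = 2831
m3: inner = H(f8 36 36 be de 6e 22) = 2e 62; tag = H(92 5c 5c 2e 62) = 508a

1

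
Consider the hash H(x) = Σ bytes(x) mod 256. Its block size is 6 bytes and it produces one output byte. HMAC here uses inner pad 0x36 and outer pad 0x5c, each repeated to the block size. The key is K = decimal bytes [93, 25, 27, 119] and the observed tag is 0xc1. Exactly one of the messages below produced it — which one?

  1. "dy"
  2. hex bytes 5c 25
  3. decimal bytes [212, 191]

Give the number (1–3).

1

Key decimal bytes [93, 25, 27, 119] = 5d 19 1b 77 is 4 bytes ≤ B = 6; zero-pad to 6 bytes: K' = 5d 19 1b 77 00 00.
K' ⊕ ipad = 6b 2f 2d 41 36 36; K' ⊕ opad = 01 45 47 2b 5c 5c.
m1: inner = H(6b 2f 2d 41 36 36 64 79) = 51; tag = H(01 45 47 2b 5c 5c 51) = c1 ← matches
m2: inner = H(6b 2f 2d 41 36 36 5c 25) = f5; tag = H(01 45 47 2b 5c 5c f5) = 65
m3: inner = H(6b 2f 2d 41 36 36 d4 bf) = 07; tag = H(01 45 47 2b 5c 5c 07) = 77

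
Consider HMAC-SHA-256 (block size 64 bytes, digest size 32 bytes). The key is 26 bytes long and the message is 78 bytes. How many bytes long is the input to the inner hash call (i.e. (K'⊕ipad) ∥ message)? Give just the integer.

Key is 26 ≤ 64 bytes, zero-padded: |K'| = 64.
Inner input = (K'⊕ipad) ∥ m → 64 + 78 = 142 bytes.

142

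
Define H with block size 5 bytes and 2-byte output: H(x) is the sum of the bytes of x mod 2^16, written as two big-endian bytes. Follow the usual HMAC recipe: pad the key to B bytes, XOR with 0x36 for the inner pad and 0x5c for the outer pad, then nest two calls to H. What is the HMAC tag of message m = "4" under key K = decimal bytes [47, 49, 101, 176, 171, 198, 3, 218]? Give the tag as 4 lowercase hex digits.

0214

Key decimal bytes [47, 49, 101, 176, 171, 198, 3, 218] = 2f 31 65 b0 ab c6 03 da is 8 bytes > B = 5, so hash it first: H(key) = 03 c3, then zero-pad to 5 bytes: K' = 03 c3 00 00 00.
K' ⊕ ipad = 35 f5 36 36 36.  K' ⊕ opad = 5f 9f 5c 5c 5c.
Inner input = (K'⊕ipad) ∥ m = 35 f5 36 36 36 ∥ 34.
Inner hash: sum = 53+245+54+54+54+52 = 512 → 02 00.
Outer input = (K'⊕opad) ∥ inner = 5f 9f 5c 5c 5c ∥ 02 00.
Outer hash (tag): sum = 95+159+92+92+92+2+0 = 532 → 02 14.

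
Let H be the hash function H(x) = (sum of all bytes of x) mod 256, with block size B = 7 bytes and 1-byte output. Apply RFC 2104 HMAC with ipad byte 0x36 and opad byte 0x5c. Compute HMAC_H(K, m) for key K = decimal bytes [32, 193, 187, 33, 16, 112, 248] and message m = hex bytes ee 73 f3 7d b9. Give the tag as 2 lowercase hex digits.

0e

Key decimal bytes [32, 193, 187, 33, 16, 112, 248] = 20 c1 bb 21 10 70 f8 is exactly B = 7 bytes: K' = 20 c1 bb 21 10 70 f8.
K' ⊕ ipad = 16 f7 8d 17 26 46 ce.  K' ⊕ opad = 7c 9d e7 7d 4c 2c a4.
Inner input = (K'⊕ipad) ∥ m = 16 f7 8d 17 26 46 ce ∥ ee 73 f3 7d b9.
Inner hash: sum = 22+247+141+23+38+70+206+238+115+243+125+185 = 1653; mod 256 = 117 → 75.
Outer input = (K'⊕opad) ∥ inner = 7c 9d e7 7d 4c 2c a4 ∥ 75.
Outer hash (tag): sum = 124+157+231+125+76+44+164+117 = 1038; mod 256 = 14 → 0e.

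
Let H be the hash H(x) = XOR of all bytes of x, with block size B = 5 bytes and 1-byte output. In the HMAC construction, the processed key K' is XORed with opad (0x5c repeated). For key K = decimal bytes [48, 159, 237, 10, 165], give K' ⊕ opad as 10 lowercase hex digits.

Key decimal bytes [48, 159, 237, 10, 165] = 30 9f ed 0a a5 is exactly B = 5 bytes: K' = 30 9f ed 0a a5.
XOR each byte with 0x5c: 30⊕5c=6c, 9f⊕5c=c3, ed⊕5c=b1, 0a⊕5c=56, a5⊕5c=f9.

6cc3b156f9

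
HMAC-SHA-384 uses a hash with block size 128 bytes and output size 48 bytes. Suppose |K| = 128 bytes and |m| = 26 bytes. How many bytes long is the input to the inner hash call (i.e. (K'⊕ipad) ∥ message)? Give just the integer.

Key is 128 ≤ 128 bytes, zero-padded: |K'| = 128.
Inner input = (K'⊕ipad) ∥ m → 128 + 26 = 154 bytes.

154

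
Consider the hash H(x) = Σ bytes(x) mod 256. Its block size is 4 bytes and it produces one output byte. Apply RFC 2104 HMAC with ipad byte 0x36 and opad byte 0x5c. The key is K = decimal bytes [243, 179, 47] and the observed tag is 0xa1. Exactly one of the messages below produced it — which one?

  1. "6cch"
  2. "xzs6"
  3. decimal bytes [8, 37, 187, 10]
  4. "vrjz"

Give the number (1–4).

2

Key decimal bytes [243, 179, 47] = f3 b3 2f is 3 bytes ≤ B = 4; zero-pad to 4 bytes: K' = f3 b3 2f 00.
K' ⊕ ipad = c5 85 19 36; K' ⊕ opad = af ef 73 5c.
m1: inner = H(c5 85 19 36 36 63 63 68) = fd; tag = H(af ef 73 5c fd) = 6a
m2: inner = H(c5 85 19 36 78 7a 73 36) = 34; tag = H(af ef 73 5c 34) = a1 ← matches
m3: inner = H(c5 85 19 36 08 25 bb 0a) = 8b; tag = H(af ef 73 5c 8b) = f8
m4: inner = H(c5 85 19 36 76 72 6a 7a) = 65; tag = H(af ef 73 5c 65) = d2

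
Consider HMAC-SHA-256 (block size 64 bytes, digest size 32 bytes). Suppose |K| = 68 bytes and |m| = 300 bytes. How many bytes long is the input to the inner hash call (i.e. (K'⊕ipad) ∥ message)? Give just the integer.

364

Key is 68 > 64 bytes, so it is hashed to 32 bytes then zero-padded to 64: |K'| = 64.
Inner input = (K'⊕ipad) ∥ m → 64 + 300 = 364 bytes.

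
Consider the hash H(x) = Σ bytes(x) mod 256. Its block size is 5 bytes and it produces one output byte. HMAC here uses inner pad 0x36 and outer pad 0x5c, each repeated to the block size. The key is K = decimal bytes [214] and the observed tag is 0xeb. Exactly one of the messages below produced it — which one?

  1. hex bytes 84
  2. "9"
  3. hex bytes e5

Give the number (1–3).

2

Key decimal bytes [214] = d6 is 1 byte ≤ B = 5; zero-pad to 5 bytes: K' = d6 00 00 00 00.
K' ⊕ ipad = e0 36 36 36 36; K' ⊕ opad = 8a 5c 5c 5c 5c.
m1: inner = H(e0 36 36 36 36 84) = 3c; tag = H(8a 5c 5c 5c 5c 3c) = 36
m2: inner = H(e0 36 36 36 36 39) = f1; tag = H(8a 5c 5c 5c 5c f1) = eb ← matches
m3: inner = H(e0 36 36 36 36 e5) = 9d; tag = H(8a 5c 5c 5c 5c 9d) = 97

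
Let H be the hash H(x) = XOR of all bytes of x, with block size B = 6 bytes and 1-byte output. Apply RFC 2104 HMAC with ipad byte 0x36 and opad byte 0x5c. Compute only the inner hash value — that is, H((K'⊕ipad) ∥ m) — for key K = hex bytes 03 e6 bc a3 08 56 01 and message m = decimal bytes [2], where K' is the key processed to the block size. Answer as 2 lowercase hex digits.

a7

Key hex bytes 03 e6 bc a3 08 56 01 is 7 bytes > B = 6, so hash it first: H(key) = a5, then zero-pad to 6 bytes: K' = a5 00 00 00 00 00.
K' ⊕ ipad = 93 36 36 36 36 36.
Inner input = 93 36 36 36 36 36 ∥ 02.
Inner hash: XOR 93⊕36⊕36⊕36⊕36⊕36⊕02 = a7.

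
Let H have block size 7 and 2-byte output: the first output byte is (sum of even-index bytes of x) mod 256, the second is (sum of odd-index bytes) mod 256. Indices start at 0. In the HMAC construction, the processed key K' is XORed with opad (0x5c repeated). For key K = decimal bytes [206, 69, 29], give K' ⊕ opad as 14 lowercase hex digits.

9219415c5c5c5c

Key decimal bytes [206, 69, 29] = ce 45 1d is 3 bytes ≤ B = 7; zero-pad to 7 bytes: K' = ce 45 1d 00 00 00 00.
XOR each byte with 0x5c: ce⊕5c=92, 45⊕5c=19, 1d⊕5c=41, 00⊕5c=5c, 00⊕5c=5c, 00⊕5c=5c, 00⊕5c=5c.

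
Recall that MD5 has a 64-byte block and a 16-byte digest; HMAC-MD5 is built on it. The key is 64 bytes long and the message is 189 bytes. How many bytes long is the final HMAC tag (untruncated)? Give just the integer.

16

The tag is one MD5 digest: 16 bytes.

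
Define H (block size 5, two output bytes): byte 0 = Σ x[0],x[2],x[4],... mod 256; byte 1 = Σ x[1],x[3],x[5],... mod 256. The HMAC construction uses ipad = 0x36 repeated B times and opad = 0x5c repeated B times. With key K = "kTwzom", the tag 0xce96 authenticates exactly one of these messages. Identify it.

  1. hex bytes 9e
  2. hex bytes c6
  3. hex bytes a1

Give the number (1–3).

Key "kTwzom" = 6b 54 77 7a 6f 6d is 6 bytes > B = 5, so hash it first: H(key) = 51 3b, then zero-pad to 5 bytes: K' = 51 3b 00 00 00.
K' ⊕ ipad = 67 0d 36 36 36; K' ⊕ opad = 0d 67 5c 5c 5c.
m1: inner = H(67 0d 36 36 36 9e) = d3 e1; tag = H(0d 67 5c 5c 5c d3 e1) = a696
m2: inner = H(67 0d 36 36 36 c6) = d3 09; tag = H(0d 67 5c 5c 5c d3 09) = ce96 ← matches
m3: inner = H(67 0d 36 36 36 a1) = d3 e4; tag = H(0d 67 5c 5c 5c d3 e4) = a996

2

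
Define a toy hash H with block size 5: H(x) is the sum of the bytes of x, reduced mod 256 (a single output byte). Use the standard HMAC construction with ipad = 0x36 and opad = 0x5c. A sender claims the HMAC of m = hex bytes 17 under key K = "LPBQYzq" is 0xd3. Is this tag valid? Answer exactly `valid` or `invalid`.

Key "LPBQYzq" = 4c 50 42 51 59 7a 71 is 7 bytes > B = 5, so hash it first: H(key) = 73, then zero-pad to 5 bytes: K' = 73 00 00 00 00.
K' ⊕ ipad = 45 36 36 36 36; K' ⊕ opad = 2f 5c 5c 5c 5c.
Inner hash: sum = 69+54+54+54+54+23 = 308; mod 256 = 52 → 34.
Outer hash (recomputed tag): sum = 47+92+92+92+92+52 = 467; mod 256 = 211 → d3.
Recomputed tag = d3; claimed = d3 → match.

valid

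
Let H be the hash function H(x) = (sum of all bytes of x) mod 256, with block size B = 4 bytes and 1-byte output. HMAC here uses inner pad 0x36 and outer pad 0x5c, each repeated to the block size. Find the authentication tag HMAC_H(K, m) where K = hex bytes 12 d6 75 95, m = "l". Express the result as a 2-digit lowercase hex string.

20

Key hex bytes 12 d6 75 95 is exactly B = 4 bytes: K' = 12 d6 75 95.
K' ⊕ ipad = 24 e0 43 a3.  K' ⊕ opad = 4e 8a 29 c9.
Inner input = (K'⊕ipad) ∥ m = 24 e0 43 a3 ∥ 6c.
Inner hash: sum = 36+224+67+163+108 = 598; mod 256 = 86 → 56.
Outer input = (K'⊕opad) ∥ inner = 4e 8a 29 c9 ∥ 56.
Outer hash (tag): sum = 78+138+41+201+86 = 544; mod 256 = 32 → 20.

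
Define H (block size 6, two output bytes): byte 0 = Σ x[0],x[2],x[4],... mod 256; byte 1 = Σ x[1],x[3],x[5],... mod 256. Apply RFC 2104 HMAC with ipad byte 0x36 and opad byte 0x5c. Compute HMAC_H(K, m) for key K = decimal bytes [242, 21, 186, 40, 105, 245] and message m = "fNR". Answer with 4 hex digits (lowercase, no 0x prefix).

30b8

Key decimal bytes [242, 21, 186, 40, 105, 245] = f2 15 ba 28 69 f5 is exactly B = 6 bytes: K' = f2 15 ba 28 69 f5.
K' ⊕ ipad = c4 23 8c 1e 5f c3.  K' ⊕ opad = ae 49 e6 74 35 a9.
Inner input = (K'⊕ipad) ∥ m = c4 23 8c 1e 5f c3 ∥ 66 4e 52.
Inner hash: even-index sum = 615 mod 256 = 103; odd-index sum = 338 mod 256 = 82 → 67 52.
Outer input = (K'⊕opad) ∥ inner = ae 49 e6 74 35 a9 ∥ 67 52.
Outer hash (tag): even-index sum = 560 mod 256 = 48; odd-index sum = 440 mod 256 = 184 → 30 b8.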